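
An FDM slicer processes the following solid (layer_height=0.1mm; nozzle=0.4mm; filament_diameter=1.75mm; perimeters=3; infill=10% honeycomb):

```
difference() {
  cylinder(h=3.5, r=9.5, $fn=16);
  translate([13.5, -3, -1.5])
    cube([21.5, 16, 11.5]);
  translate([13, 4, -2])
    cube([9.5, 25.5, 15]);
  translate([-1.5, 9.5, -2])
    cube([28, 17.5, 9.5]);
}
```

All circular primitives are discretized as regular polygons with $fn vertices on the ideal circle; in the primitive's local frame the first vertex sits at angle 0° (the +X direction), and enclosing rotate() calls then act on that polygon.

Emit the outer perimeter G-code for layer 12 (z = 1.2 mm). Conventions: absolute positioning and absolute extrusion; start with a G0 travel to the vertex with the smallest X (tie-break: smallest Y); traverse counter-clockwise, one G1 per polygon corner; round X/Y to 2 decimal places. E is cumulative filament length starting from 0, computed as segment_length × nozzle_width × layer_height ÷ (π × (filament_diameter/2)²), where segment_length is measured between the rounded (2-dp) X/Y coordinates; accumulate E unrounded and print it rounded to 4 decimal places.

At z = 1.2 mm: the r=9.5 cylinder gives a regular 16-gon of circumradius 9.5 (constant along its height); the 21.5×16 cube at (13.5, -3) contributes its full rectangle; the 9.5×25.5 cube at (13, 4) contributes its full rectangle; the 28×17.5 cube at (-1.5, 9.5) contributes its full rectangle; After the difference (first − rest): starting from the r=9.5 cylinder, the 21.5×16 cube at (13.5, -3) misses the remaining region (no effect); the 9.5×25.5 cube at (13, 4) misses the remaining region (no effect); the 28×17.5 cube at (-1.5, 9.5) misses the remaining region (no effect) — 1 connected region. The outline is a single polygon with 16 vertices. Extrusion per mm of travel: 0.4 × 0.1 / (π × 0.875²) = 0.016630. Accumulating E over each segment gives final E = 0.9866.

G0 X-9.50 Y0.00 Z1.20
G1 X-8.78 Y-3.64 E0.0617
G1 X-6.72 Y-6.72 E0.1233
G1 X-3.64 Y-8.78 E0.1849
G1 X0.00 Y-9.50 E0.2467
G1 X3.64 Y-8.78 E0.3084
G1 X6.72 Y-6.72 E0.3700
G1 X8.78 Y-3.64 E0.4316
G1 X9.50 Y0.00 E0.4933
G1 X8.78 Y3.64 E0.5550
G1 X6.72 Y6.72 E0.6166
G1 X3.64 Y8.78 E0.6783
G1 X0.00 Y9.50 E0.7400
G1 X-3.64 Y8.78 E0.8017
G1 X-6.72 Y6.72 E0.8633
G1 X-8.78 Y3.64 E0.9249
G1 X-9.50 Y0.00 E0.9866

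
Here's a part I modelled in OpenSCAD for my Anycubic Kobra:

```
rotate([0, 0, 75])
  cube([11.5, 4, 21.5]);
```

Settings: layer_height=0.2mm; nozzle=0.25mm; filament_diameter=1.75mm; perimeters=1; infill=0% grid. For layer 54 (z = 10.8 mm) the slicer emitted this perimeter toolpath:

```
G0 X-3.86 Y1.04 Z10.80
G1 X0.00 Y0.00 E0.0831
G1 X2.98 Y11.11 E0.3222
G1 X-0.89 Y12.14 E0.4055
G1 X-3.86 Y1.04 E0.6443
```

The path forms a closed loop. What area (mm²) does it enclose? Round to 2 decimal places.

Apply the shoelace formula to the sequence of (X, Y) vertices; enclosed area = 46.00 mm².

46.00 mm²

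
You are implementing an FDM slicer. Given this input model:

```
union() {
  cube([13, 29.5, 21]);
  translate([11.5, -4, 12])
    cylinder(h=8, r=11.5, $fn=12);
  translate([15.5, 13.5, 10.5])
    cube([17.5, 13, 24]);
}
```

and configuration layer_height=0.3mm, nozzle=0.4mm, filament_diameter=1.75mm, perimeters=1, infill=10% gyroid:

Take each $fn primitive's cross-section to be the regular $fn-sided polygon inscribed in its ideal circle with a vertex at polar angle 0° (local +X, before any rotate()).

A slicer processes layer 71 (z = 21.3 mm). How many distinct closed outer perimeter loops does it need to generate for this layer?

At z = 21.3 mm: the cube does not reach this height (z outside [0, 21]); the cylinder at (11.5, -4) is not intersected at this z (z outside [12, 20]); the cube at (15.5, 13.5) is present — its section is the full 17.5×13 rectangle; Combining (union): only the 17.5×13 cube at (15.5, 13.5) is present, so the union is just that shape — 1 connected region. The result has 1 disconnected region.

1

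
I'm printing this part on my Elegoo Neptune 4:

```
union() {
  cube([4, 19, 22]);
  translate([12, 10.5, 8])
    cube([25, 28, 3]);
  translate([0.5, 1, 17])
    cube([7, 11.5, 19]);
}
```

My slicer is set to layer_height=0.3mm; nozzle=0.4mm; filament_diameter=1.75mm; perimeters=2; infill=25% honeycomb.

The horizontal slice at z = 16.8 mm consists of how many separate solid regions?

1

At z = 16.8 mm: the cube (footprint 4×19) is included at this height; the cube at (12, 10.5) is not intersected at this z (z outside [8, 11]); the cube at (0.5, 1) is not intersected at this z (z outside [17, 36]); Merging all regions: only the 4×19 cube is present, so the union is just that shape — 1 connected region. The result has 1 disconnected region.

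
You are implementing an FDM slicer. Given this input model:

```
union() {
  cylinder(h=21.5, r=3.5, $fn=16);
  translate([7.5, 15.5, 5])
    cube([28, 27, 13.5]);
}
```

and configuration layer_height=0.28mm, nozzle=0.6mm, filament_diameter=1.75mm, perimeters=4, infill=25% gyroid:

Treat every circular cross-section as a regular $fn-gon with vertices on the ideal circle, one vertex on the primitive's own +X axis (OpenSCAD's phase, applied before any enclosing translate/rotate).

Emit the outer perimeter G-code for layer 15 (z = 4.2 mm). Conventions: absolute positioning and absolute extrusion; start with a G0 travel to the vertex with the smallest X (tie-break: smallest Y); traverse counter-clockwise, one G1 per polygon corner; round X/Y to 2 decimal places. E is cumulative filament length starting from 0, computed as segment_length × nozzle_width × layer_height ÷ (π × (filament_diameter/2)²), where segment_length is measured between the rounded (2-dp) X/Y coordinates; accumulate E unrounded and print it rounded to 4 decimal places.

G0 X-3.50 Y0.00 Z4.20
G1 X-3.23 Y-1.34 E0.0955
G1 X-2.47 Y-2.47 E0.1906
G1 X-1.34 Y-3.23 E0.2857
G1 X0.00 Y-3.50 E0.3812
G1 X1.34 Y-3.23 E0.4767
G1 X2.47 Y-2.47 E0.5718
G1 X3.23 Y-1.34 E0.6669
G1 X3.50 Y0.00 E0.7624
G1 X3.23 Y1.34 E0.8578
G1 X2.47 Y2.47 E0.9530
G1 X1.34 Y3.23 E1.0481
G1 X0.00 Y3.50 E1.1436
G1 X-1.34 Y3.23 E1.2390
G1 X-2.47 Y2.47 E1.3341
G1 X-3.23 Y1.34 E1.4293
G1 X-3.50 Y0.00 E1.5247

At z = 4.2 mm: the cylinder: section is a regular 16-gon, circumradius r=3.5; the cube at (7.5, 15.5) is not intersected at this z (z outside [5, 18.5]); Combining (union): only the r=3.5 cylinder is present, so the union is just that shape — 1 connected region. The outline is a single polygon with 16 vertices. Extrusion per mm of travel: 0.6 × 0.28 / (π × 0.875²) = 0.069846. Accumulating E over each segment gives final E = 1.5247.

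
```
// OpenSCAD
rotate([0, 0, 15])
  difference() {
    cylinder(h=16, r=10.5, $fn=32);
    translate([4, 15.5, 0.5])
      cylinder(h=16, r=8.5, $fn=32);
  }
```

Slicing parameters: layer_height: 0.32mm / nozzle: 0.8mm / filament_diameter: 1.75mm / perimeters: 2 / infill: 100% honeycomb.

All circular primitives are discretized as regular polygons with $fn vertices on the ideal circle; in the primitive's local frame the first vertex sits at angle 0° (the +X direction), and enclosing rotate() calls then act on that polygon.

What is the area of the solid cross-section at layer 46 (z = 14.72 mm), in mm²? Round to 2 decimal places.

324.17 mm²

At z = 14.72 mm: the r=10.5 cylinder contributes a regular 32-gon of circumradius 10.5 (area = (32/2)·10.500²·sin(360°/32) = 344.14 mm²); the cylinder at (4, 15.5): section is a regular 32-gon, circumradius r=8.5 (area = (32/2)·8.500²·sin(360°/32) = 225.52 mm²); After the difference (first − rest): starting from the r=10.5 cylinder (344.14 mm²), the r=8.5 cylinder at (4, 15.5) partially overlaps it — only the 19.97 mm² overlap (of its 225.52 mm²) is removed, clipping the outline — area = 324.17 mm²; (whole slice rotated 15° about Z — lengths, areas and connectivity unchanged). Overall, the cross-section is a single solid region. Net area = 324.17 mm².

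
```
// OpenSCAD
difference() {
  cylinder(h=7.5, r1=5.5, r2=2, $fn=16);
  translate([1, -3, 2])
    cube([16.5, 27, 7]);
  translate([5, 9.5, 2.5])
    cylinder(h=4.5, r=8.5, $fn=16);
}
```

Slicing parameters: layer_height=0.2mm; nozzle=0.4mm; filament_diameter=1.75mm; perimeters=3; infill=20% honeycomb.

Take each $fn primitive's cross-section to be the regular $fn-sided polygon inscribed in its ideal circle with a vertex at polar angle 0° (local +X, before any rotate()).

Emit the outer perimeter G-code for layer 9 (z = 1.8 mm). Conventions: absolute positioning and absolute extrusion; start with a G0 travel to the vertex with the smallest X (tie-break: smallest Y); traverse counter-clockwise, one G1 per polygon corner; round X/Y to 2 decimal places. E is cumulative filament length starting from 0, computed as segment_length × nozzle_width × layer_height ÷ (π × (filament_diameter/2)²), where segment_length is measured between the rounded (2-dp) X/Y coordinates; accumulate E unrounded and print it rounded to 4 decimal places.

At z = 1.8 mm: the cone: at t=0.240 of its height the radius interpolates to r₁+(r₂−r₁)t = 4.660, giving a regular 16-gon of that circumradius; the cube at (1, -3) is not intersected at this z (z outside [2, 9]); the cylinder at (5, 9.5) is absent (z outside [2.5, 7]); Taking the first minus the rest: none of the subtracted shapes is present at this height, so the cone is unchanged — 1 connected region. The outline is a single polygon with 16 vertices. Extrusion per mm of travel: 0.4 × 0.2 / (π × 0.875²) = 0.033260. Accumulating E over each segment gives final E = 0.9683.

G0 X-4.66 Y0.00 Z1.80
G1 X-4.31 Y-1.78 E0.0603
G1 X-3.30 Y-3.30 E0.1210
G1 X-1.78 Y-4.31 E0.1817
G1 X0.00 Y-4.66 E0.2421
G1 X1.78 Y-4.31 E0.3024
G1 X3.30 Y-3.30 E0.3631
G1 X4.31 Y-1.78 E0.4238
G1 X4.66 Y0.00 E0.4841
G1 X4.31 Y1.78 E0.5445
G1 X3.30 Y3.30 E0.6052
G1 X1.78 Y4.31 E0.6659
G1 X0.00 Y4.66 E0.7262
G1 X-1.78 Y4.31 E0.7865
G1 X-3.30 Y3.30 E0.8472
G1 X-4.31 Y1.78 E0.9079
G1 X-4.66 Y0.00 E0.9683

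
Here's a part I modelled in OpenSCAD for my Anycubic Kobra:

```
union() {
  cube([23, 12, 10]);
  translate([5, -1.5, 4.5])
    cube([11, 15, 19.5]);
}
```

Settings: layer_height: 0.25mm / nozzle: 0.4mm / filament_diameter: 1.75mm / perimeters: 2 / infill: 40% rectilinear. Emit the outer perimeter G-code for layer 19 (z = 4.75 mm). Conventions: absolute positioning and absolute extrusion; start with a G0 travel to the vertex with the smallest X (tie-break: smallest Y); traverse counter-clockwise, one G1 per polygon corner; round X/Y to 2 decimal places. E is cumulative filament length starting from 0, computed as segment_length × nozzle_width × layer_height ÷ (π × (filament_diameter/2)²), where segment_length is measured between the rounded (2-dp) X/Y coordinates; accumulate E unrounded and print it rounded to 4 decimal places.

G0 X0.00 Y0.00 Z4.75
G1 X5.00 Y0.00 E0.2079
G1 X5.00 Y-1.50 E0.2702
G1 X16.00 Y-1.50 E0.7276
G1 X16.00 Y0.00 E0.7899
G1 X23.00 Y0.00 E1.0810
G1 X23.00 Y12.00 E1.5799
G1 X16.00 Y12.00 E1.8709
G1 X16.00 Y13.50 E1.9332
G1 X5.00 Y13.50 E2.3906
G1 X5.00 Y12.00 E2.4529
G1 X0.00 Y12.00 E2.6608
G1 X0.00 Y0.00 E3.1597

At z = 4.75 mm: the cube (footprint 23×12) is included at this height; the cube at (5, -1.5) is present — its section is the full 11×15 rectangle; Combining (union): the regions partially overlap (shared area 132.00 mm²), so overlapping operands fuse into one piece — 1 connected region. The outline is a single polygon with 12 vertices. Extrusion per mm of travel: 0.4 × 0.25 / (π × 0.875²) = 0.041575. Accumulating E over each segment gives final E = 3.1597.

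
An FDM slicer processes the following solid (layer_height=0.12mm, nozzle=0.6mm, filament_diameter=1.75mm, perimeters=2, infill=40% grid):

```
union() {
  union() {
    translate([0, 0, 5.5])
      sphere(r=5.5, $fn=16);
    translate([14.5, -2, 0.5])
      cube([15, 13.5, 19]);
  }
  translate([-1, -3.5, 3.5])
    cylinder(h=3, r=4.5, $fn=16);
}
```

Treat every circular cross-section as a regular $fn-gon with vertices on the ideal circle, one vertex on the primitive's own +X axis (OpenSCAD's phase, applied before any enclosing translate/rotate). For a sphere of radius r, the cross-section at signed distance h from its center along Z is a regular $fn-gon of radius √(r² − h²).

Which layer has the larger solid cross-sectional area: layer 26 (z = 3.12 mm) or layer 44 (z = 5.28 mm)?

Layer 26 (z = 3.12): the r=5.5 sphere contributes a regular 16-gon of circumradius √(5.5²−2.38²) = 4.958 (area = (16/2)·4.958²·sin(360°/16) = 75.27 mm²); the cube at (14.5, -2) (footprint 15×13.5) is included at this height (area 202.50 mm²); Combining (union): the 2 present regions are separate (no shared area or edge), so areas and boundary lengths simply add and each stays a separate island — area = 277.77 mm²; the cylinder at (-1, -3.5) is not intersected at this z (z outside [3.5, 6.5]); Combining (union): only the result so far is present, so the union is just that shape — area = 277.77 mm². So its area = 277.77 mm². Layer 44 (z = 5.28): the r=5.5 sphere slices to a regular 16-gon of circumradius 5.496 (√(r²−h²) with h=0.22 from center) (area = (16/2)·5.496²·sin(360°/16) = 92.46 mm²); the cube at (14.5, -2) is present — its section is the full 15×13.5 rectangle (area 202.50 mm²); Combining (union): the 2 present regions are separate (no shared area or edge), so areas and boundary lengths simply add and each stays a separate island — area = 294.96 mm²; the cylinder at (-1, -3.5): section is a regular 16-gon, circumradius r=4.5 (area = (16/2)·4.500²·sin(360°/16) = 61.99 mm²); Merging all regions: the regions partially overlap — summed areas 356.96 mm² minus the doubly-counted overlap 40.74 mm² gives 316.22 mm² — area = 316.22 mm². So its area = 316.22 mm². Layer 44 is larger (316.22 vs 277.77 mm²).

layer 44 (z = 5.28 mm)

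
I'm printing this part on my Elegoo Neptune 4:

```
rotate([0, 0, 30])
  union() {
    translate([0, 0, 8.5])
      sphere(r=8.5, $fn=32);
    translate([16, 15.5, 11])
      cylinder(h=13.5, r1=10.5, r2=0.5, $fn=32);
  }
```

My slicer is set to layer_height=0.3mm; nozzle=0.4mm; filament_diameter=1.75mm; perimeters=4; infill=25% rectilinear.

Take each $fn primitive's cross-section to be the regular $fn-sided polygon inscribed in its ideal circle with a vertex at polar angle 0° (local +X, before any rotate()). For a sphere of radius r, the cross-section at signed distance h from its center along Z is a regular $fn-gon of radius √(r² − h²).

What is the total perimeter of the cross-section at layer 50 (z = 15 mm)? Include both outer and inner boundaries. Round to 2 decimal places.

81.64 mm

At z = 15 mm: the r=8.5 sphere contributes a regular 32-gon of circumradius √(8.5²−6.5²) = 5.477 (perimeter = 2·32·5.477·sin(180°/32) = 34.36 mm); the cone at (16, 15.5) contributes a regular 32-gon of circumradius 7.537 (interpolated between r1=10.5 and r2=0.5 at t=0.296) (perimeter = 2·32·7.537·sin(180°/32) = 47.28 mm); Taking the union: the 2 present regions are separate (no shared area or edge), so areas and boundary lengths simply add and each stays a separate island — boundary = 81.64 mm; (rotated 30° about Z; rotation is an isometry so areas/perimeters/island counts are preserved). Overall, the cross-section has 2 separate islands. Total boundary length (outer) = 81.64 mm.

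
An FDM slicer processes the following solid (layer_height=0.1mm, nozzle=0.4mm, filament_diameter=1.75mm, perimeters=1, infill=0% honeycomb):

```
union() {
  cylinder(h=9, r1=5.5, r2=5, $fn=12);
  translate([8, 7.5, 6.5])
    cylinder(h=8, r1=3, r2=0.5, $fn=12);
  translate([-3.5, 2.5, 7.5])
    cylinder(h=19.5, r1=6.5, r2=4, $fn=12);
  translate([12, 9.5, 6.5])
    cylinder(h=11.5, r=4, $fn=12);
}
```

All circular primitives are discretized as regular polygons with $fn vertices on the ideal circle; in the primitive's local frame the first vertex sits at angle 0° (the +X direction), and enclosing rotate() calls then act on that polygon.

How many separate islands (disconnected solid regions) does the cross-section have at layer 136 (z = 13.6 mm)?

2

At z = 13.6 mm: the cone is absent (z outside [0, 9]); the cone at (8, 7.5) contributes a regular 12-gon of circumradius 0.781 (interpolated between r1=3 and r2=0.5 at t=0.887); the cone at (-3.5, 2.5) contributes a regular 12-gon of circumradius 5.718 (interpolated between r1=6.5 and r2=4 at t=0.313); the r=4 cylinder at (12, 9.5) contributes a regular 12-gon of circumradius 4; Merging all regions: the regions partially overlap (shared area 0.16 mm²), so overlapping operands fuse into one piece — 2 connected regions. Overall, the cross-section has 2 separate islands. Island count = 2.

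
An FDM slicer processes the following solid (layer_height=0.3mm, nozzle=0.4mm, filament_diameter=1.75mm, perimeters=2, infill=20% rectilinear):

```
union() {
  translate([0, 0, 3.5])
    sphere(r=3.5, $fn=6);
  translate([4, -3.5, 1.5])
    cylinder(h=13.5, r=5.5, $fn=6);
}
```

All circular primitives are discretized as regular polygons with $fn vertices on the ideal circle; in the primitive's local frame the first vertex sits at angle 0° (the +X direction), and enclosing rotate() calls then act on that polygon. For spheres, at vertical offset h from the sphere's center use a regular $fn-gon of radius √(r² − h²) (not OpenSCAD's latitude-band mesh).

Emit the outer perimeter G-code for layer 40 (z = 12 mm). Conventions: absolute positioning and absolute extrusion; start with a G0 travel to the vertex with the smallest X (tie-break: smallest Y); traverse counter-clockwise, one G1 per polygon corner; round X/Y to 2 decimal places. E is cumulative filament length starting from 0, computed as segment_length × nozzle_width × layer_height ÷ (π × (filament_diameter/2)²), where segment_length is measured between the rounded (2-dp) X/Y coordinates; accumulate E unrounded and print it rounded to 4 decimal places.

At z = 12 mm: the sphere is absent (|z−center|=8.500 > r=3.5); the cylinder at (4, -3.5): section is a regular 6-gon, circumradius r=5.5; Merging all regions: only the r=5.5 cylinder at (4, -3.5) is present, so the union is just that shape — 1 connected region. The outline is a single polygon with 6 vertices. Extrusion per mm of travel: 0.4 × 0.3 / (π × 0.875²) = 0.049890. Accumulating E over each segment gives final E = 1.6458.

G0 X-1.50 Y-3.50 Z12.00
G1 X1.25 Y-8.26 E0.2743
G1 X6.75 Y-8.26 E0.5487
G1 X9.50 Y-3.50 E0.8229
G1 X6.75 Y1.26 E1.0972
G1 X1.25 Y1.26 E1.3716
G1 X-1.50 Y-3.50 E1.6458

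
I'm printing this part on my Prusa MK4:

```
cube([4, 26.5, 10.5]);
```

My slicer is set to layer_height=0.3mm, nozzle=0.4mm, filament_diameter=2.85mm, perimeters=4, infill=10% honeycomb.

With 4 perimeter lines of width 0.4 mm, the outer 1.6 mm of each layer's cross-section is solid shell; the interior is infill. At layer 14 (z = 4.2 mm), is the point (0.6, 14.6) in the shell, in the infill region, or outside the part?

shell

At z = 4.2 mm: the 4×26.5 cube contributes its full rectangle. Overall, the cross-section is a single solid region. The nearest boundary edge runs (0.00, 26.50)→(0.00, 0.00); distance from the point to it = 0.60 mm. The point is inside the cross-section, 0.60 mm from the nearest boundary — within the 1.6 mm shell band (4 × 0.4).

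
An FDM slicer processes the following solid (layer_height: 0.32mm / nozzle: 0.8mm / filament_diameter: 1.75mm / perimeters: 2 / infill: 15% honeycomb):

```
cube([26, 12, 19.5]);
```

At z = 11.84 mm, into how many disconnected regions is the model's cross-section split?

At z = 11.84 mm: the cube is present — its section is the full 26×12 rectangle. The result has 1 disconnected region.

1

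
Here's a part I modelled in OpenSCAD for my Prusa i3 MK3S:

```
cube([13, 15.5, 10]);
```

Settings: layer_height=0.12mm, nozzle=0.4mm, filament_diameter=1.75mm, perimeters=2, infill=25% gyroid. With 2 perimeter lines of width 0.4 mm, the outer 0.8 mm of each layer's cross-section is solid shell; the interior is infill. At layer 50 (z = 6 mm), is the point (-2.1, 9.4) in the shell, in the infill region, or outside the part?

outside

At z = 6 mm: the cube (footprint 13×15.5) is included at this height. Overall, the cross-section is a single solid region. The nearest boundary edge runs (0.00, 15.50)→(0.00, 0.00); distance from the point to it = 2.10 mm. The point is not inside any of the regions above, so it lies outside the cross-section (2.10 mm from the nearest boundary).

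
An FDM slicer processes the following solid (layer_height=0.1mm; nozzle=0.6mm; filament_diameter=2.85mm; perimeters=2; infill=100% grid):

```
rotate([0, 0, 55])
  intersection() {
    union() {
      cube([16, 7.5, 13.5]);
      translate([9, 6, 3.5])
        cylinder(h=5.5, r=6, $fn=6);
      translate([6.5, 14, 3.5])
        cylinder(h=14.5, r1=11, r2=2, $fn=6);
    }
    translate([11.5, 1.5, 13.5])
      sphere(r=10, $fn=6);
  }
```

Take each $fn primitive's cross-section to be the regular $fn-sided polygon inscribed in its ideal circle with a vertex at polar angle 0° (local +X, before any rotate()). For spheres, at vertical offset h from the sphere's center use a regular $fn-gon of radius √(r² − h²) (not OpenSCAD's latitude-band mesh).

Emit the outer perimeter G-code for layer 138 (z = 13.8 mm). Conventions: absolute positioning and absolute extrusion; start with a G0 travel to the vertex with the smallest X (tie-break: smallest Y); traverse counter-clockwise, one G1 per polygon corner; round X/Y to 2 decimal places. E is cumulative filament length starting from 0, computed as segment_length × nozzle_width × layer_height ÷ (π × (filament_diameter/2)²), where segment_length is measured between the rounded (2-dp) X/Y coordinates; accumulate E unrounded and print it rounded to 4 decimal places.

G0 X-4.59 Y11.15 Z13.80
G1 X-4.52 Y11.00 E0.0016
G1 X-3.15 Y12.95 E0.0240
G1 X-3.22 Y13.11 E0.0256
G1 X-4.59 Y11.15 E0.0481

At z = 13.8 mm: the cube is not intersected at this z (z outside [0, 13.5]); the cylinder at (9, 6) is absent (z outside [3.5, 9]); the cone at (6.5, 14) contributes a regular 6-gon of circumradius 4.607 (interpolated between r1=11 and r2=2 at t=0.710); Taking the union: only the cone at (6.5, 14) is present, so the union is just that shape — 1 connected region; the r=10 sphere at (11.5, 1.5) slices to a regular 6-gon of circumradius 9.995 (√(r²−h²) with h=0.3 from center); Taking the intersection: the r=10 sphere at (11.5, 1.5) partially overlaps that combined region; clipping to the common part keeps 0.35 mm² — 1 connected region; (whole slice rotated 55° about Z — lengths, areas and connectivity unchanged). The outline is a single polygon with 4 vertices. Extrusion per mm of travel: 0.6 × 0.1 / (π × 1.425²) = 0.009405. Accumulating E over each segment gives final E = 0.0481.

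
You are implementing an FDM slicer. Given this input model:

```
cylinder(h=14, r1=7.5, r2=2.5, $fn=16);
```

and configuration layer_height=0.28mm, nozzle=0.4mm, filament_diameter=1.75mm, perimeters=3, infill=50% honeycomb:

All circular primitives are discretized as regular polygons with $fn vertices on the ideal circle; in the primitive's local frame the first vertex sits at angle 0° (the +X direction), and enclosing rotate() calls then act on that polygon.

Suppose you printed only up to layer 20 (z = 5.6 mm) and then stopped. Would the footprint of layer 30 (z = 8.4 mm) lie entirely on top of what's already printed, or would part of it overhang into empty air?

Compare the two slices. At z = 5.6: the cone (r1=7.5→r2=2.5) has section circumradius 5.500 here — a regular 16-gon (area = (16/2)·5.500²·sin(360°/16) = 92.61 mm²). At z = 8.4: the cone (r1=7.5→r2=2.5) has section circumradius 4.500 here — a regular 16-gon (area = (16/2)·4.500²·sin(360°/16) = 61.99 mm²). Checking containment: the cross-section at z = 8.4 is a subset of the cross-section at z = 5.6.

entirely on top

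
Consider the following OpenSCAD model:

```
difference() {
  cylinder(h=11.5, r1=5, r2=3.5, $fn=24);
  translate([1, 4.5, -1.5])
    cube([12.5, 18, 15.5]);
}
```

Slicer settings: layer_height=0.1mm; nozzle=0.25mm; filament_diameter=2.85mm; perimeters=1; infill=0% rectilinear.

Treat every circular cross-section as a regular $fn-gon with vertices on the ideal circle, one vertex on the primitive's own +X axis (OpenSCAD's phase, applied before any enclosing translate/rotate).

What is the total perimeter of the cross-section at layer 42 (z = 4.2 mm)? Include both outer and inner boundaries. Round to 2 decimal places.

27.89 mm

At z = 4.2 mm: the cone (r1=5→r2=3.5) has section circumradius 4.452 here — a regular 24-gon (perimeter = 2·24·4.452·sin(180°/24) = 27.89 mm); the 12.5×18 cube at (1, 4.5) contributes its full rectangle (perimeter 61.00 mm); Taking the first minus the rest: starting from the cone, the 12.5×18 cube at (1, 4.5) misses the remaining region (no effect) — boundary = 27.89 mm. Overall, the cross-section is a single solid region. Total boundary length (outer) = 27.89 mm.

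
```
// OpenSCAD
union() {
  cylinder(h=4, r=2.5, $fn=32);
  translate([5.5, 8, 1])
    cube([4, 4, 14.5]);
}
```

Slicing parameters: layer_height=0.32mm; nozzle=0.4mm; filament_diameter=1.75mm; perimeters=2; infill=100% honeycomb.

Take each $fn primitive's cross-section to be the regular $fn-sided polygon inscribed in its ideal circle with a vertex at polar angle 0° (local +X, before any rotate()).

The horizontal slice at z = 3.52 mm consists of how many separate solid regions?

At z = 3.52 mm: the r=2.5 cylinder gives a regular 32-gon of circumradius 2.5 (constant along its height); the cube at (5.5, 8) (footprint 4×4) is included at this height; Taking the union: the 2 present regions are separate (no shared area or edge), so areas and boundary lengths simply add and each stays a separate island — 2 connected regions. The result has 2 disconnected regions.

2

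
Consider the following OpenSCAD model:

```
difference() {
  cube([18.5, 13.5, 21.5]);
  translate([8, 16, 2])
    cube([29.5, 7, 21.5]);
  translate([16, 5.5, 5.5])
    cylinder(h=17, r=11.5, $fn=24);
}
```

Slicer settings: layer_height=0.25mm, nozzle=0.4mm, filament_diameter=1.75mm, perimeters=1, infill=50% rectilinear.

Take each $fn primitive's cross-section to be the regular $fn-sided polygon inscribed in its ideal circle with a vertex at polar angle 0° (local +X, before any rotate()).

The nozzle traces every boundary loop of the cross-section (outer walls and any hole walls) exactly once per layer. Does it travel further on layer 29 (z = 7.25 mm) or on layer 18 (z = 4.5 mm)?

layer 18 (z = 4.5 mm)

Layer 29 (z = 7.25): the 18.5×13.5 cube contributes its full rectangle (perimeter 64.00 mm); the 29.5×7 cube at (8, 16) contributes its full rectangle (perimeter 73.00 mm); the r=11.5 cylinder at (16, 5.5) contributes a regular 24-gon of circumradius 11.5 (perimeter = 2·24·11.500·sin(180°/24) = 72.05 mm); Subtracting the remaining from the first: starting from the 18.5×13.5 cube, the 29.5×7 cube at (8, 16) misses the remaining region (no effect); the r=11.5 cylinder at (16, 5.5) partially overlaps it — only the 177.44 mm² overlap (of its 410.75 mm²) is removed, clipping the outline — boundary = 41.78 mm. So its perimeter = 41.78 mm. Layer 18 (z = 4.5): the 18.5×13.5 cube contributes its full rectangle (perimeter 64.00 mm); the 29.5×7 cube at (8, 16) contributes its full rectangle (perimeter 73.00 mm); the cylinder at (16, 5.5) is not intersected at this z (z outside [5.5, 22.5]); After the difference (first − rest): starting from the 18.5×13.5 cube, the 29.5×7 cube at (8, 16) misses the remaining region (no effect) — boundary = 64.00 mm. So its perimeter = 64.00 mm. Layer 18 is larger (64.00 vs 41.78 mm).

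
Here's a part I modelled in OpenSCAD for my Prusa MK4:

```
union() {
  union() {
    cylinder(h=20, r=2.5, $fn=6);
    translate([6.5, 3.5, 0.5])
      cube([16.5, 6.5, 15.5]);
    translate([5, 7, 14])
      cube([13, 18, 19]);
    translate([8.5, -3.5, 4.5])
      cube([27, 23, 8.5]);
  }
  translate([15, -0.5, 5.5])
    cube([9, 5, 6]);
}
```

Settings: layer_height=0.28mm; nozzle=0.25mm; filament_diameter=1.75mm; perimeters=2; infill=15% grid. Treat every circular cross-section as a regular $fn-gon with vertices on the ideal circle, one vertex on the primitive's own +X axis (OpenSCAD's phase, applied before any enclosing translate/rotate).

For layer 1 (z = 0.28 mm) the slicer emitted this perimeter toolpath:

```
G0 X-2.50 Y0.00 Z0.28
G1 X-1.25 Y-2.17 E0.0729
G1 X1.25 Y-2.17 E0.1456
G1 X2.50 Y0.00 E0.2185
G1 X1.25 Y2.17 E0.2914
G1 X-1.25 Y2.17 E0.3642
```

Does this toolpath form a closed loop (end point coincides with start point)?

Start point (G0): (-2.50, 0.00). End point (last G1): the path does not return to the start — open.

no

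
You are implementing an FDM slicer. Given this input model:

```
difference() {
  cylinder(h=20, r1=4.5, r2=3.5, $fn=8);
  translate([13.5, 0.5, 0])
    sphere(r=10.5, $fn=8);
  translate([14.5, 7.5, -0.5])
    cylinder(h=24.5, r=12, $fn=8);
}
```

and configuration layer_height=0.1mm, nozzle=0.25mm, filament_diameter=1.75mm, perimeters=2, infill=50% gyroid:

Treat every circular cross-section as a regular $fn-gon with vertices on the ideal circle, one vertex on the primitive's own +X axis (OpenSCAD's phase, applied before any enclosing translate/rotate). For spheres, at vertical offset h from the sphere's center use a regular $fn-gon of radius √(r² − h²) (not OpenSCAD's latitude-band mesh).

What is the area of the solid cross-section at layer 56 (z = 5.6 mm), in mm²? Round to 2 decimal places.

At z = 5.6 mm: the cone: at t=0.280 of its height the radius interpolates to r₁+(r₂−r₁)t = 4.220, giving a regular 8-gon of that circumradius (area = (8/2)·4.220²·sin(360°/8) = 50.37 mm²); the sphere at (13.5, 0.5): section is a regular 8-gon, circumradius = √(r²−h²) = √(10.5²−5.6²) = 8.882 (area = (8/2)·8.882²·sin(360°/8) = 223.13 mm²); the r=12 cylinder at (14.5, 7.5) gives a regular 8-gon of circumradius 12 (constant along its height) (area = (8/2)·12.000²·sin(360°/8) = 407.29 mm²); Taking the first minus the rest: starting from the cone (50.37 mm²), the r=10.5 sphere at (13.5, 0.5) misses the remaining region (no effect); the r=12 cylinder at (14.5, 7.5) misses the remaining region (no effect) — area = 50.37 mm². Overall, the cross-section is a single solid region. Net area = 50.37 mm².

50.37 mm²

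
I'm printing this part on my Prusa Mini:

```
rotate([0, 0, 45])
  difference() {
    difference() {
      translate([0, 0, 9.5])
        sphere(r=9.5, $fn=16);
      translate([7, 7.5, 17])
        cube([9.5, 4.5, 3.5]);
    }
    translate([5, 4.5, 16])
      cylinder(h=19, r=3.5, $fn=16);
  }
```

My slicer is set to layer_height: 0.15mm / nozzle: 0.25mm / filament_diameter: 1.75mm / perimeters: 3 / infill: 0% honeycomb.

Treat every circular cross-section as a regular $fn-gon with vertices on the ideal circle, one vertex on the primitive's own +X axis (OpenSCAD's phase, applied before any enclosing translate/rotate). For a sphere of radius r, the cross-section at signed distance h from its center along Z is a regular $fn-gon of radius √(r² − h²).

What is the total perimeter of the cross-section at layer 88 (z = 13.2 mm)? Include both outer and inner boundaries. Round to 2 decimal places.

54.62 mm

At z = 13.2 mm: the sphere: section is a regular 16-gon, circumradius = √(r²−h²) = √(9.5²−3.7²) = 8.750 (perimeter = 2·16·8.750·sin(180°/16) = 54.62 mm); the cube at (7, 7.5) is not intersected at this z (z outside [17, 20.5]); Subtracting the remaining from the first: none of the subtracted shapes is present at this height, so the r=9.5 sphere is unchanged — boundary = 54.62 mm; the cylinder at (5, 4.5) does not reach this height (z outside [16, 35]); After the difference (first − rest): none of the subtracted shapes is present at this height, so the result so far is unchanged — boundary = 54.62 mm; (rotated 45° about Z; rotation is an isometry so areas/perimeters/island counts are preserved). Overall, the cross-section is a single solid region. Total boundary length (outer) = 54.62 mm.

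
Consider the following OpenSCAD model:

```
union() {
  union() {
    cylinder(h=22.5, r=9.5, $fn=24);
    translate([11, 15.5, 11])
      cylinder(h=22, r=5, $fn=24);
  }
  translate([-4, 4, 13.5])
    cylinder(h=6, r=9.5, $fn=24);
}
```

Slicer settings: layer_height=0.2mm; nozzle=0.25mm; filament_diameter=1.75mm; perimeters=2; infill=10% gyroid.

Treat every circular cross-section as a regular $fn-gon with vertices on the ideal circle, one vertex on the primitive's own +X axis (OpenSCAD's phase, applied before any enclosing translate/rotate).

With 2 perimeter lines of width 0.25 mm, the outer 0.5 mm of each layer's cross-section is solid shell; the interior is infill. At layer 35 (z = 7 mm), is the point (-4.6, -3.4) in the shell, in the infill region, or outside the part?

At z = 7 mm: the r=9.5 cylinder gives a regular 24-gon of circumradius 9.5 (constant along its height); the cylinder at (11, 15.5) does not reach this height (z outside [11, 33]); Combining (union): only the r=9.5 cylinder is present, so the union is just that shape — 1 connected region; the cylinder at (-4, 4) does not reach this height (z outside [13.5, 19.5]); Merging all regions: only the result so far is present, so the union is just that shape — 1 connected region. Overall, the cross-section is a single solid region. The nearest boundary edge runs (-8.23, -4.75)→(-6.72, -6.72); distance from the point to it = 3.70 mm. The point is inside the cross-section and 3.70 mm from the nearest boundary — more than the 0.5 mm shell width (2 × 0.25), so it's in the infill interior.

infill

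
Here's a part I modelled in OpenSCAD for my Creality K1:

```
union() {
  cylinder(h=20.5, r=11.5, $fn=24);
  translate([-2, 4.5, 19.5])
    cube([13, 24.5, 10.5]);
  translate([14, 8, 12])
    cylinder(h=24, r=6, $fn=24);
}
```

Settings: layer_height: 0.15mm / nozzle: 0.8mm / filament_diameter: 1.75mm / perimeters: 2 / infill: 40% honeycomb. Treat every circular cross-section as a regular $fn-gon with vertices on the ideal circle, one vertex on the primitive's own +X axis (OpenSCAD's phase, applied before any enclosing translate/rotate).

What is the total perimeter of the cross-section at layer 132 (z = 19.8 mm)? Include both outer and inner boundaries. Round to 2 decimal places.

126.27 mm

At z = 19.8 mm: the r=11.5 cylinder contributes a regular 24-gon of circumradius 11.5 (perimeter = 2·24·11.500·sin(180°/24) = 72.05 mm); the 13×24.5 cube at (-2, 4.5) contributes its full rectangle (perimeter 75.00 mm); the cylinder at (14, 8): section is a regular 24-gon, circumradius r=6 (perimeter = 2·24·6.000·sin(180°/24) = 37.59 mm); Merging all regions: the regions partially overlap (shared area 87.72 mm²), so the edge portions inside another operand are dropped and the merged outline is re-measured after clipping — boundary = 126.27 mm. Overall, the cross-section is a single solid region. Total boundary length (outer) = 126.27 mm.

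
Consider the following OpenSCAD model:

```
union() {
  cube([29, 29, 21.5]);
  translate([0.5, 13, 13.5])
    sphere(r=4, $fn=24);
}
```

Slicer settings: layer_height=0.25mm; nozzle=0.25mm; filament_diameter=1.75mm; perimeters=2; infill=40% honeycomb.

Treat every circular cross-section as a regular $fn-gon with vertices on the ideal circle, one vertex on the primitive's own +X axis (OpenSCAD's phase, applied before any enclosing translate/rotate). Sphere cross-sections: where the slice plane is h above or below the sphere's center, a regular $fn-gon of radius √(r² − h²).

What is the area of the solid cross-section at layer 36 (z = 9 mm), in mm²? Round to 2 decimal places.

At z = 9 mm: the cube (footprint 29×29) is included at this height (area 841.00 mm²); the sphere at (0.5, 13) does not reach this height (|z−center|=4.500 > r=4); Merging all regions: only the 29×29 cube is present, so the union is just that shape — area = 841.00 mm². Overall, the cross-section is a single solid region. Net area = 841.00 mm².

841.00 mm²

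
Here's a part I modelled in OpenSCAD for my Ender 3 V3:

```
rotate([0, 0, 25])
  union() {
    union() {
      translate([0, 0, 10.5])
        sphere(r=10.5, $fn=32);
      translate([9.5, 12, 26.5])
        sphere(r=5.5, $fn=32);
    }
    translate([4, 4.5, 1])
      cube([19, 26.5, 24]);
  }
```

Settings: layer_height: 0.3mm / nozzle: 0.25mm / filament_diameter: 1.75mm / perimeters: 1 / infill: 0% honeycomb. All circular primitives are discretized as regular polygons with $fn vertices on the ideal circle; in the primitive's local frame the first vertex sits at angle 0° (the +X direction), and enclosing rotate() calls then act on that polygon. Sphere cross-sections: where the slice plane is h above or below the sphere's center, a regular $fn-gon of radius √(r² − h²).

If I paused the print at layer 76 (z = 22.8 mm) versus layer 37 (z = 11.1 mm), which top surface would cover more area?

Layer 76 (z = 22.8): the sphere is not intersected at this z (|z−center|=12.300 > r=10.5); the r=5.5 sphere at (9.5, 12) contributes a regular 32-gon of circumradius √(5.5²−3.7²) = 4.069 (area = (32/2)·4.069²·sin(360°/32) = 51.69 mm²); Taking the union: only the r=5.5 sphere at (9.5, 12) is present, so the union is just that shape — area = 51.69 mm²; the 19×26.5 cube at (4, 4.5) contributes its full rectangle (area 503.50 mm²); Taking the union: that combined region lies entirely inside the 19×26.5 cube at (4, 4.5), so the union is just the 19×26.5 cube at (4, 4.5) — area = 503.50 mm²; (rotated 25° about Z; rotation is an isometry so areas/perimeters/island counts are preserved). So its area = 503.50 mm². Layer 37 (z = 11.1): the sphere: section is a regular 32-gon, circumradius = √(r²−h²) = √(10.5²−0.6²) = 10.483 (area = (32/2)·10.483²·sin(360°/32) = 343.02 mm²); the sphere at (9.5, 12) is absent (|z−center|=15.400 > r=5.5); Taking the union: only the r=10.5 sphere is present, so the union is just that shape — area = 343.02 mm²; the 19×26.5 cube at (4, 4.5) contributes its full rectangle (area 503.50 mm²); Combining (union): the regions partially overlap — summed areas 846.52 mm² minus the doubly-counted overlap 17.47 mm² gives 829.04 mm² — area = 829.04 mm²; (whole slice rotated 25° about Z — lengths, areas and connectivity unchanged). So its area = 829.04 mm². Layer 37 is larger (829.04 vs 503.50 mm²).

layer 37 (z = 11.1 mm)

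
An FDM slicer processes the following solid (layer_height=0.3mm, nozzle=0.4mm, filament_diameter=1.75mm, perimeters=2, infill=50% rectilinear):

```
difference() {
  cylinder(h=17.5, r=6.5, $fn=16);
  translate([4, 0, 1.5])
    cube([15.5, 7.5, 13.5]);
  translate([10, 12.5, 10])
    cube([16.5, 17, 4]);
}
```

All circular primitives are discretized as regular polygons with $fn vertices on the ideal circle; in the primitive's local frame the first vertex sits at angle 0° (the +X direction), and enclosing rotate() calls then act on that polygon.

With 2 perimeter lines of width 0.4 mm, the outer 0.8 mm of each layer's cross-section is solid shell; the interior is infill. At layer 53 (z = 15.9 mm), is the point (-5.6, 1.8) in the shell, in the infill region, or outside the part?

shell

At z = 15.9 mm: the cylinder: section is a regular 16-gon, circumradius r=6.5; the cube at (4, 0) is absent (z outside [1.5, 15]); the cube at (10, 12.5) is absent (z outside [10, 14]); After the difference (first − rest): none of the subtracted shapes is present at this height, so the r=6.5 cylinder is unchanged — 1 connected region. Overall, the cross-section is a single solid region. The nearest boundary edge runs (-6.01, 2.49)→(-6.50, 0.00); distance from the point to it = 0.53 mm. The point is inside the cross-section, 0.53 mm from the nearest boundary — within the 0.8 mm shell band (2 × 0.4).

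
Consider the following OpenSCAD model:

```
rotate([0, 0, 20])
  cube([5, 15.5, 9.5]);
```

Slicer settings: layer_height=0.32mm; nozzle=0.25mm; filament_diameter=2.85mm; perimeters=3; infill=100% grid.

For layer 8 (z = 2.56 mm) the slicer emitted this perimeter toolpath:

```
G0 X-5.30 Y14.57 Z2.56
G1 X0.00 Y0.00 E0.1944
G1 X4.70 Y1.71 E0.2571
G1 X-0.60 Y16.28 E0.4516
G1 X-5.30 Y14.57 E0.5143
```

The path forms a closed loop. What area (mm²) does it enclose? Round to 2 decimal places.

77.54 mm²

Apply the shoelace formula to the sequence of (X, Y) vertices; enclosed area = 77.54 mm².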